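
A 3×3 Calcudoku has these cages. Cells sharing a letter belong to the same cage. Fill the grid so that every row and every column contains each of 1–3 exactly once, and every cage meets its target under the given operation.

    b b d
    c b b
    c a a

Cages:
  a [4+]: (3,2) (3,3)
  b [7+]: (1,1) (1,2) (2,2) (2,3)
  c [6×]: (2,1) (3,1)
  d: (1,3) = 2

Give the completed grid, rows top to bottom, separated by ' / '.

Cage d is a single given cell, which forces (1,3) = 2.
The 4 cells of cage b must have sum 7, so (2,2) = 2.
Cage b needs sum 7, so (2,3) = 1.
1 is placed in column 3, so (3,3) = 3.
2 is placed in row 2, so (2,1) = 3.
Row 3 now contains 3; hence (3,1) = 2.
Row 3 now contains 3, so (3,2) = 1.
3 is placed in column 1, leaving (1,1) = 1.
1 is placed in column 2, so (1,2) = 3.

1 3 2 / 3 2 1 / 2 1 3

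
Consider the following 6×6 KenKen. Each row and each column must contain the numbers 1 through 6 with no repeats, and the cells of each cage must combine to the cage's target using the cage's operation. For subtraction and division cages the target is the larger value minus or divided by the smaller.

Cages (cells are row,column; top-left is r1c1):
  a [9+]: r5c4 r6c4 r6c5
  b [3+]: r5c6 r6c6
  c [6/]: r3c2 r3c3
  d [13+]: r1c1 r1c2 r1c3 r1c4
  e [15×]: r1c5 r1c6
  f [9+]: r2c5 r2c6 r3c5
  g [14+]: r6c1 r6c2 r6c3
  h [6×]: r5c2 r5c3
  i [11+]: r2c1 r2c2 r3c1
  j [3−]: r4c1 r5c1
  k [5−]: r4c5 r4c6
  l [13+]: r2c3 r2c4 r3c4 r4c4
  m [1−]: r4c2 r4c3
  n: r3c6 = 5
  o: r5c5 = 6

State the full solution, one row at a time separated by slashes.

1 2 4 6 5 3 / 6 1 3 5 2 4 / 4 6 1 2 3 5 / 2 4 5 3 1 6 / 5 3 2 4 6 1 / 3 5 6 1 4 2

Cage n is given, so r3c6 = 5.
Cage o is given; hence r5c5 = 6.
The two cells of cage e must have product 15, which forces r1c5 = 5.
Column 6 already has 5, which forces r1c6 = 3.
Column 5 now contains 6, so r4c5 = 1.
Cage k needs two cells with difference 5; hence r4c6 = 6.
The only place for 4 in row 5 is r5c4.
Row 5 needs a 5, and only r5c1 is open for it.
Cage j's pair has difference 3; hence r4c1 = 2.
The only place for 1 in row 5 is r5c6.
Column 6 already has 1, leaving r6c6 = 2.
2 is placed in column 6, leaving r2c6 = 4.
Cage a has sum 9; hence r6c4 = 1.
Cage a has sum 9, so r6c5 = 4.
Row 2 needs a 5, and only r2c4 is open for it.
Cage l has sum 13, which forces r2c3 = 3.
Row 2 already has 3, leaving r2c5 = 2.
Cage l has sum 13; hence r3c4 = 2.
Column 5 now contains 2; hence r3c5 = 3.
Column 4 now contains 5, so r4c4 = 3.
3 is placed in column 3; hence r5c3 = 2.
Cage d needs sum 13; hence r1c2 = 2.
Column 4 already has 2, so r1c4 = 6.
The 3 cells of cage i must have sum 11, leaving r3c1 = 4.
Row 5 already has 2, which forces r5c2 = 3.
4 is placed in column 1, which forces r1c1 = 1.
Cage d needs sum 13, leaving r1c3 = 4.
Column 1 now contains 1, which forces r2c1 = 6.
Row 2 already has 6, leaving r2c2 = 1.
Column 2 now contains 1; hence r3c2 = 6.
Row 3 now contains 6, which forces r3c3 = 1.
Column 3 already has 4, which forces r4c3 = 5.
Cage g has sum 14, leaving r6c1 = 3.
Column 2 now contains 6, leaving r6c2 = 5.
5 is placed in column 3; hence r6c3 = 6.
5 is placed in row 4, which forces r4c2 = 4.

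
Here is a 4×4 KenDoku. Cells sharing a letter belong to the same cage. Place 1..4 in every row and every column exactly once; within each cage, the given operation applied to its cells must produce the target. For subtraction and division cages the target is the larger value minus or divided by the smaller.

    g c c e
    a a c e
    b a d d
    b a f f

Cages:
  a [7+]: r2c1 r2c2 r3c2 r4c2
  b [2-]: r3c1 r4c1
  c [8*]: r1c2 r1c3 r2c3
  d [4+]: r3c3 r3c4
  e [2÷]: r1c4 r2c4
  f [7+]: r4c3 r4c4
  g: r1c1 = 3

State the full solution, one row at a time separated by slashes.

3 4 1 2 / 1 3 2 4 / 4 2 3 1 / 2 1 4 3

Cage g is a single given cell, leaving r1c1 = 3.
Cage a needs sum 7; hence r2c1 = 1.
The only place for 3 in row 2 is r2c2.
The only place for 4 in row 3 is r3c1.
4 is placed in column 1, leaving r4c1 = 2.
Row 4 now contains 2, so r4c2 = 1.
The 3 cells of cage c must have product 8, leaving r1c3 = 1.
Column 2 now contains 1, so r3c2 = 2.
Column 3 now contains 1; hence r3c3 = 3.
3 is placed in row 3, which forces r3c4 = 1.
3 is placed in column 3, which forces r4c3 = 4.
Row 4 now contains 4, leaving r4c4 = 3.
Column 2 already has 2; hence r1c2 = 4.
Row 1 already has 4, so r1c4 = 2.
Column 3 now contains 4, which forces r2c3 = 2.
2 is placed in column 4; hence r2c4 = 4.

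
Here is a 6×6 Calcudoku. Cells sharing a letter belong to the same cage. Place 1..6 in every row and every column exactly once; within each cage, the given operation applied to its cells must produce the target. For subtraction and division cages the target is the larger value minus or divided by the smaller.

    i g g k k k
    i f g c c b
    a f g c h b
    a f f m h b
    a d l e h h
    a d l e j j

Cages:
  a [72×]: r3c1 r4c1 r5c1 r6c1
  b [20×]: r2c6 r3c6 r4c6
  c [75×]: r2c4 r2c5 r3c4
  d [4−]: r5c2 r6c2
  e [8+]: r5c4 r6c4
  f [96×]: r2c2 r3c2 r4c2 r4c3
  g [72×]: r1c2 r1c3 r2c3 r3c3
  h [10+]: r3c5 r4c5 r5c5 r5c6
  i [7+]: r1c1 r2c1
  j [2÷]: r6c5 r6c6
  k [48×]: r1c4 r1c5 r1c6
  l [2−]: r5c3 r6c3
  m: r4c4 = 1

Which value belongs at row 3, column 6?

4

The 3 cells of cage c must have product 75; hence r2c4 = 3.
Cage c needs product 75; hence r2c5 = 5.
Cage c has product 75, leaving r3c4 = 5.
Cage m is given; hence r4c4 = 1.
The 3 cells of cage b must have product 20, so r4c6 = 5.
Row 1 needs a 5, and only r1c1 is open for it.
Cage i needs two cells with sum 7, so r2c1 = 2.
Column 4 needs a 4, and only r1c4 is open for it.
Cage f needs product 96; hence r3c2 = 2.
R2c3 and r3c3 in column 3 are {4, 6}, leaving r4c3 = 2.
The only place for 1 in row 2 is r2c6.
Column 6 already has 1; hence r3c6 = 4.
The 4 cells of cage g must have product 72, so r2c3 = 4.
Row 3 now contains 4, leaving r3c3 = 6.
Row 2 already has 4, leaving r2c2 = 6.
The 4 cells of cage f must have product 96, so r4c2 = 4.
Row 4 now contains 4, which forces r4c5 = 3.
Column 5 now contains 3, leaving r3c5 = 1.
Row 4 already has 3, leaving r4c1 = 6.
Cage h has sum 10; hence r5c5 = 4.
The 4 cells of cage h must have sum 10, leaving r5c6 = 2.
Column 5 now contains 4, which forces r6c5 = 6.
2 is placed in column 6, which forces r6c6 = 3.
6 is placed in column 5, leaving r1c5 = 2.
2 is placed in column 6, so r1c6 = 6.
Row 3 already has 1; hence r3c1 = 3.
The 4 cells of cage a must have product 72, which forces r5c1 = 1.
Row 5 now contains 1, which forces r5c2 = 5.
Cage l needs two cells with difference 2, which forces r5c3 = 3.
2 is placed in row 5, leaving r5c4 = 6.
Cage a has product 72; hence r6c1 = 4.
5 is placed in column 2, so r6c2 = 1.
1 is placed in row 6, leaving r6c3 = 5.
6 is placed in row 6, so r6c4 = 2.
Column 2 already has 1; hence r1c2 = 3.
Column 3 already has 3; hence r1c3 = 1.
Completed grid: 5 3 1 4 2 6 / 2 6 4 3 5 1 / 3 2 6 5 1 4 / 6 4 2 1 3 5 / 1 5 3 6 4 2 / 4 1 5 2 6 3.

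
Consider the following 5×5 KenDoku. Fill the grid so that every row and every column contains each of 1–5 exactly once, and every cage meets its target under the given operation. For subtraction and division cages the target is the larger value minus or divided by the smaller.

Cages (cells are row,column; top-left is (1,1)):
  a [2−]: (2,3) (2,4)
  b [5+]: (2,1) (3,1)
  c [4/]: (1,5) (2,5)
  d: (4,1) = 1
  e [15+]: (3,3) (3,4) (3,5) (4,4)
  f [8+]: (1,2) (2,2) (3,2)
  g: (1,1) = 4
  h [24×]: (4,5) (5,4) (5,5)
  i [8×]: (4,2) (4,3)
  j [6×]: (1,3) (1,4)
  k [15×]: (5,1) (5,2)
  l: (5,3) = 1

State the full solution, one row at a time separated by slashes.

Cage g is a single given cell; hence (1,1) = 4.
Row 1 now contains 4, so (1,5) = 1.
1 is placed in column 5, so (2,5) = 4.
Cage d is given, leaving (4,1) = 1.
Cage l is given, so (5,3) = 1.
The 3 cells of cage h must have product 24, which forces (5,4) = 4.
In row 1, 5 can only go at (1,2), so (1,2) = 5.
Cage k's pair has product 15, which forces (5,1) = 5.
Column 2 now contains 5, so (5,2) = 3.
3 is placed in row 5, leaving (5,5) = 2.
Column 5 now contains 2; hence (4,5) = 3.
3 is placed in column 5, so (3,5) = 5.
Row 4 already has 3; hence (4,4) = 5.
The only place for 5 in row 2 is (2,3).
Cage a's pair has difference 2, so (2,4) = 3.
The two cells of cage j must have product 6; hence (1,3) = 3.
3 is placed in column 4, which forces (1,4) = 2.
Row 2 already has 3, which forces (2,1) = 2.
Row 2 already has 2, so (2,2) = 1.
The two cells of cage b must have sum 5, so (3,1) = 3.
Column 2 now contains 1, which forces (3,2) = 2.
3 is placed in column 3, which forces (3,3) = 4.
Column 4 already has 2, so (3,4) = 1.
Column 2 now contains 2; hence (4,2) = 4.
Column 3 now contains 4, so (4,3) = 2.

4 5 3 2 1 / 2 1 5 3 4 / 3 2 4 1 5 / 1 4 2 5 3 / 5 3 1 4 2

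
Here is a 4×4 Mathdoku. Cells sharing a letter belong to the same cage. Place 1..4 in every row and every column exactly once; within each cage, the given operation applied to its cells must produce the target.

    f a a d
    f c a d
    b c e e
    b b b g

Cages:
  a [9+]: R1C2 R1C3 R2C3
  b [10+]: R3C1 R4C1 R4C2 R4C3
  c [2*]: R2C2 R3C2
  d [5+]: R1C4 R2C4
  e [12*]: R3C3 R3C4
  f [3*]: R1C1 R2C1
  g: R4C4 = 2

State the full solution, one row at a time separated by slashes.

G is a freebie, so R4C4 = 2.
Cage b needs sum 10, so R3C1 = 2.
2 is placed in row 3, leaving R3C2 = 1.
Column 2 already has 1; hence R2C2 = 2.
The only place for 2 in row 1 is R1C3.
The only place for 4 in column 1 is R4C1.
Row 4 already has 4, which forces R4C2 = 3.
The 4 cells of cage b must have sum 10; hence R4C3 = 1.
3 is placed in column 2, so R1C2 = 4.
Row 1 now contains 4, so R1C4 = 1.
Cage a has sum 9, leaving R2C3 = 3.
Column 4 already has 1, which forces R2C4 = 4.
Column 3 now contains 3; hence R3C3 = 4.
4 is placed in column 4, so R3C4 = 3.
Row 1 already has 1, so R1C1 = 3.
Row 2 already has 3, so R2C1 = 1.

3 4 2 1 / 1 2 3 4 / 2 1 4 3 / 4 3 1 2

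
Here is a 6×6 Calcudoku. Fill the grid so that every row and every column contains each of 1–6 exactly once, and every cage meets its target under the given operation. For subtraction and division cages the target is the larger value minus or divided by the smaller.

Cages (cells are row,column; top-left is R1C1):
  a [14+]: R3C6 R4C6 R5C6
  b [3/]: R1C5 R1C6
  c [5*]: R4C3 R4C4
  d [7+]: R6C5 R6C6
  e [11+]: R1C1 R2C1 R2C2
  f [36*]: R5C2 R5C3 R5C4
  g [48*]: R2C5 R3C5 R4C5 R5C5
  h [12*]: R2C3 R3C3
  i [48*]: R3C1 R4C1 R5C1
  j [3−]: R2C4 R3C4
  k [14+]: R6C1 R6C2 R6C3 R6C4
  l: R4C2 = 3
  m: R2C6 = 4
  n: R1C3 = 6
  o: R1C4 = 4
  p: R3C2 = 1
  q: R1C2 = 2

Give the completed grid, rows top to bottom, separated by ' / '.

Q is a freebie, so R1C2 = 2.
N is a freebie, which forces R1C3 = 6.
Cage o is a single given cell, which forces R1C4 = 4.
M is a freebie, leaving R2C6 = 4.
Cage p is a single given cell; hence R3C2 = 1.
Cage l is a single given cell, so R4C2 = 3.
Column 2 already has 3, leaving R5C2 = 6.
Cage e needs sum 11, leaving R1C1 = 5.
Cage e has sum 11, which forces R2C1 = 1.
Column 2 already has 6, so R2C2 = 5.
Cage h needs two cells with product 12, so R2C3 = 3.
The two cells of cage h must have product 12; hence R3C3 = 4.
3 is placed in column 3, which forces R5C3 = 2.
Row 5 now contains 2; hence R5C4 = 3.
3 is placed in row 5; hence R5C6 = 5.
Column 2 now contains 5, so R6C2 = 4.
Cage j needs two cells with difference 3; hence R2C4 = 2.
Row 2 now contains 2, leaving R2C5 = 6.
The two cells of cage j must have difference 3, leaving R3C4 = 5.
Column 5 already has 6, so R3C5 = 2.
Cage a has sum 14, so R3C6 = 3.
Column 4 already has 5, so R4C4 = 1.
1 is placed in row 4, which forces R4C5 = 4.
5 is placed in column 6, so R4C6 = 6.
Row 5 now contains 2, so R5C1 = 4.
Column 5 now contains 4, leaving R5C5 = 1.
Cage k has sum 14, which forces R6C1 = 3.
Column 4 now contains 2, which forces R6C4 = 6.
Column 5 already has 1, leaving R6C5 = 5.
Column 5 already has 1, so R1C5 = 3.
3 is placed in column 6, so R1C6 = 1.
Row 3 now contains 2; hence R3C1 = 6.
6 is placed in row 4; hence R4C1 = 2.
1 is placed in row 4, leaving R4C3 = 5.
Row 6 now contains 5; hence R6C3 = 1.
Cage d needs two cells with sum 7, which forces R6C6 = 2.

5 2 6 4 3 1 / 1 5 3 2 6 4 / 6 1 4 5 2 3 / 2 3 5 1 4 6 / 4 6 2 3 1 5 / 3 4 1 6 5 2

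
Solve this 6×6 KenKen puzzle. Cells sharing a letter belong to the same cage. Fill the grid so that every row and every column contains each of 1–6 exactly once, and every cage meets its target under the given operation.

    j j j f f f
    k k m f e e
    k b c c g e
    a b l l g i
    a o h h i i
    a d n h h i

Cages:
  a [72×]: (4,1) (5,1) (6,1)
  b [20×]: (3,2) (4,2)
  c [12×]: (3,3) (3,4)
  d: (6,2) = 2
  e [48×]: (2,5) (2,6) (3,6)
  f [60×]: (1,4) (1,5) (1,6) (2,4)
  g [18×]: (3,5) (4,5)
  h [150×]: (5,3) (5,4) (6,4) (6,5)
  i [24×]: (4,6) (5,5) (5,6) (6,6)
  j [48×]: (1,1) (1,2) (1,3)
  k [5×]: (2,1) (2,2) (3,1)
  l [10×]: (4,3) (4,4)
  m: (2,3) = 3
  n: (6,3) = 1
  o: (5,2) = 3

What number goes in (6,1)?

Cage k needs product 5, leaving (2,1) = 5.
The 3 cells of cage k must have product 5, so (2,2) = 1.
Cage m is a single given cell, which forces (2,3) = 3.
The 3 cells of cage k must have product 5, which forces (3,1) = 1.
Cage o is given; hence (5,2) = 3.
Cage d is given, which forces (6,2) = 2.
N is a freebie, leaving (6,3) = 1.
Row 3 needs a 5, and only (3,2) is open for it.
5 is placed in column 2, which forces (4,2) = 4.
4 is placed in column 2, so (1,2) = 6.
The only place for 1 in row 4 is (4,6).
Column 1 needs a 2, and only (1,1) is open for it.
Row 1 now contains 2, which forces (1,3) = 4.
The 4 cells of cage f must have product 60, leaving (2,4) = 4.
Cage e needs product 48; hence (3,6) = 4.
Cage i has product 24, leaving (5,5) = 4.
Cage i has product 24, leaving (5,6) = 2.
The 4 cells of cage i must have product 24, so (6,6) = 3.
Column 6 now contains 3, which forces (1,6) = 5.
Cage e has product 48; hence (2,5) = 2.
Column 6 now contains 2; hence (2,6) = 6.
Cage a needs product 72, leaving (4,1) = 3.
3 is placed in row 4; hence (4,5) = 6.
Row 5 now contains 4, so (5,1) = 6.
Row 5 now contains 2, leaving (5,3) = 5.
Cage h has product 150, so (5,4) = 1.
Cage a has product 72, which forces (6,1) = 4.
Column 5 now contains 6; hence (6,5) = 5.
Column 4 already has 1, which forces (1,4) = 3.
Cage f needs product 60, so (1,5) = 1.
Column 5 now contains 6, so (3,5) = 3.
Column 3 now contains 5, leaving (4,3) = 2.
Cage l's pair has product 10, so (4,4) = 5.
Row 6 already has 5, so (6,4) = 6.
Column 3 now contains 2, so (3,3) = 6.
6 is placed in column 4, which forces (3,4) = 2.
Filled in: 2 6 4 3 1 5 / 5 1 3 4 2 6 / 1 5 6 2 3 4 / 3 4 2 5 6 1 / 6 3 5 1 4 2 / 4 2 1 6 5 3.

4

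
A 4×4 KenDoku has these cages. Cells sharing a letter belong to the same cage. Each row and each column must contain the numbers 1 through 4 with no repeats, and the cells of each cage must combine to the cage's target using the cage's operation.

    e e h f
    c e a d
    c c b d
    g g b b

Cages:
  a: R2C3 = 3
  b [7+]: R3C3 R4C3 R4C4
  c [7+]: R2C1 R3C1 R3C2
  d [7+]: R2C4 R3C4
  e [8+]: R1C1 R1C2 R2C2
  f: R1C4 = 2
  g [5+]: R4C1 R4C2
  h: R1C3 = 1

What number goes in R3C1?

1

Cage h is given, so R1C3 = 1.
Cage f is a single given cell, which forces R1C4 = 2.
A is a freebie, so R2C3 = 3.
Row 2 now contains 3, so R2C4 = 4.
Column 4 now contains 4, which forces R3C4 = 3.
3 is placed in column 4; hence R4C4 = 1.
The 3 cells of cage e must have sum 8, leaving R2C2 = 1.
Row 2 already has 1, which forces R2C1 = 2.
The 3 cells of cage c must have sum 7, leaving R3C1 = 1.
Cage c needs sum 7, so R3C2 = 4.
Row 3 already has 4, so R3C3 = 2.
2 is placed in column 1, so R4C1 = 3.
Row 4 now contains 3, which forces R4C2 = 2.
Column 3 now contains 2, so R4C3 = 4.
Column 1 already has 3, which forces R1C1 = 4.
Column 2 now contains 4; hence R1C2 = 3.
Filled in: 4 3 1 2 / 2 1 3 4 / 1 4 2 3 / 3 2 4 1.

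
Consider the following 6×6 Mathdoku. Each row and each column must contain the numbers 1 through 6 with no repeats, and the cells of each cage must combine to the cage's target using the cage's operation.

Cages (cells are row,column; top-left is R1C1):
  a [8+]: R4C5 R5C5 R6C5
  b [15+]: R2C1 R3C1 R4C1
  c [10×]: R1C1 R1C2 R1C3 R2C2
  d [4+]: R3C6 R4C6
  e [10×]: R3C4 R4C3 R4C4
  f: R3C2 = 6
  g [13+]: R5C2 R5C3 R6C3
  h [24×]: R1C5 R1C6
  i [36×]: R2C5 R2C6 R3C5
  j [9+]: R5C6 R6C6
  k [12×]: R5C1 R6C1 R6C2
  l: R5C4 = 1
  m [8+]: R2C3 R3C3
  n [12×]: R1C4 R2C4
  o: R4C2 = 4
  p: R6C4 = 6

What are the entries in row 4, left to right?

6 4 1 5 2 3

The 4 cells of cage c must have product 10; hence R2C2 = 1.
Cage f is a single given cell, so R3C2 = 6.
O is a freebie, which forces R4C2 = 4.
Cage l is given, which forces R5C4 = 1.
Cage p is a single given cell, which forces R6C4 = 6.
Cage e needs product 10, which forces R4C3 = 1.
Row 4 now contains 1, so R4C6 = 3.
Cage c needs product 10, so R1C1 = 1.
Column 6 already has 3, which forces R3C6 = 1.
Column 1 now contains 1, so R6C1 = 3.
Row 6 now contains 3, which forces R6C2 = 2.
Cage a needs sum 8, which forces R6C5 = 1.
Column 2 already has 2, so R1C2 = 5.
Cage c needs product 10; hence R1C3 = 2.
Cage k has product 12, leaving R5C1 = 2.
5 is placed in column 2, leaving R5C2 = 3.
Row 5 now contains 3, so R5C3 = 6.
2 is placed in row 5, which forces R5C5 = 5.
Row 5 already has 5, leaving R5C6 = 4.
Column 6 already has 4, so R6C6 = 5.
The two cells of cage h must have product 24, so R1C5 = 4.
Column 6 already has 4, which forces R1C6 = 6.
Column 6 already has 6, leaving R2C6 = 2.
Column 5 now contains 5, leaving R4C5 = 2.
Row 6 already has 5, leaving R6C3 = 4.
Row 1 now contains 4, leaving R1C4 = 3.
Cage n's pair has product 12, so R2C4 = 4.
Cage i has product 36, which forces R2C5 = 6.
Cage e needs product 10, leaving R3C4 = 2.
Column 5 already has 2; hence R3C5 = 3.
Row 4 already has 2, leaving R4C4 = 5.
6 is placed in row 2, which forces R2C1 = 5.
Cage m needs two cells with sum 8, so R2C3 = 3.
The 3 cells of cage b must have sum 15, leaving R3C1 = 4.
Row 3 already has 3, which forces R3C3 = 5.
Row 4 now contains 5, so R4C1 = 6.
Filled in: 1 5 2 3 4 6 / 5 1 3 4 6 2 / 4 6 5 2 3 1 / 6 4 1 5 2 3 / 2 3 6 1 5 4 / 3 2 4 6 1 5.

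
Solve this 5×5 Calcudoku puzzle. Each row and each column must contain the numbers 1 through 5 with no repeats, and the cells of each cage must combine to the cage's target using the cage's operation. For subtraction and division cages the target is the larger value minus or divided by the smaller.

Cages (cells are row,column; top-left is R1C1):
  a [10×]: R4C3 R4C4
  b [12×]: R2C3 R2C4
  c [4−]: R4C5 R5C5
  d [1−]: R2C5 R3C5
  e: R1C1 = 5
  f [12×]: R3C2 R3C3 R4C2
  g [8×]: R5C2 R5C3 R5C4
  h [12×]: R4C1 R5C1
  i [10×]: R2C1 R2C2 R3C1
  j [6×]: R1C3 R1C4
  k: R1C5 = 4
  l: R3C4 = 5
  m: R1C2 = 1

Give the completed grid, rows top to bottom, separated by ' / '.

5 1 2 3 4 / 1 5 3 4 2 / 2 4 1 5 3 / 4 3 5 2 1 / 3 2 4 1 5

Cage e is given, so R1C1 = 5.
M is a freebie; hence R1C2 = 1.
Cage k is given, which forces R1C5 = 4.
Cage l is given, which forces R3C4 = 5.
Column 4 now contains 5; hence R4C4 = 2.
Cage j's pair has product 6, leaving R1C3 = 2.
Column 4 now contains 2; hence R1C4 = 3.
Cage i needs product 10; hence R2C2 = 5.
3 is placed in column 4; hence R2C4 = 4.
Cage f needs product 12, leaving R3C3 = 1.
2 is placed in row 4, which forces R4C3 = 5.
Row 4 already has 5, so R4C5 = 1.
Column 3 already has 1, leaving R5C3 = 4.
Column 4 already has 4, so R5C4 = 1.
Column 5 now contains 1, which forces R5C5 = 5.
The 3 cells of cage i must have product 10, leaving R2C1 = 1.
Row 2 now contains 4, so R2C3 = 3.
Row 2 now contains 3, which forces R2C5 = 2.
1 is placed in row 3, which forces R3C1 = 2.
2 is placed in column 5, so R3C5 = 3.
The two cells of cage h must have product 12, which forces R4C1 = 4.
Row 4 now contains 4; hence R4C2 = 3.
Row 5 now contains 4, which forces R5C1 = 3.
Row 5 now contains 4, which forces R5C2 = 2.
Row 3 already has 3; hence R3C2 = 4.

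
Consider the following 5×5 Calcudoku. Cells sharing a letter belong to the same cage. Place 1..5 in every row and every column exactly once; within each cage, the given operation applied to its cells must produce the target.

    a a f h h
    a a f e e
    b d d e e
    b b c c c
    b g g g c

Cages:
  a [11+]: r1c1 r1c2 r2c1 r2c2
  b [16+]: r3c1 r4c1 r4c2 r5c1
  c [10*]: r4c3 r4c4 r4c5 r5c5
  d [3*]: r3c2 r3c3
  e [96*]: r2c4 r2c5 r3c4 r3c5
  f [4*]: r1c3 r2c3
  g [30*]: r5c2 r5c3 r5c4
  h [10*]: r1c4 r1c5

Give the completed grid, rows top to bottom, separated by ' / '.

The 4 cells of cage c must have product 10; hence r5c5 = 1.
The only place for 5 in row 3 is r3c1.
In row 2, 5 can only go at r2c2, so r2c2 = 5.
Cage b needs sum 16, leaving r4c1 = 3.
5 is placed in column 2, leaving r4c2 = 4.
Cage b needs sum 16, so r5c1 = 4.
Cage a has sum 11, so r1c2 = 3.
3 is placed in column 2; hence r3c2 = 1.
1 is placed in row 3, leaving r3c3 = 3.
3 is placed in column 2, leaving r5c2 = 2.
Row 5 already has 2, so r5c3 = 5.
5 is placed in row 5, so r5c4 = 3.
Cage e has product 96, so r2c4 = 4.
Cage e needs product 96, leaving r2c5 = 3.
Cage e needs product 96, which forces r3c4 = 2.
Cage e needs product 96, which forces r3c5 = 4.
Cage f needs two cells with product 4, leaving r1c3 = 4.
Column 4 already has 2, so r1c4 = 5.
Cage h's pair has product 10, leaving r1c5 = 2.
4 is placed in row 2, which forces r2c3 = 1.
1 is placed in column 3; hence r4c3 = 2.
5 is placed in column 4, so r4c4 = 1.
2 is placed in column 5, which forces r4c5 = 5.
2 is placed in row 1, leaving r1c1 = 1.
Row 2 already has 1, leaving r2c1 = 2.

1 3 4 5 2 / 2 5 1 4 3 / 5 1 3 2 4 / 3 4 2 1 5 / 4 2 5 3 1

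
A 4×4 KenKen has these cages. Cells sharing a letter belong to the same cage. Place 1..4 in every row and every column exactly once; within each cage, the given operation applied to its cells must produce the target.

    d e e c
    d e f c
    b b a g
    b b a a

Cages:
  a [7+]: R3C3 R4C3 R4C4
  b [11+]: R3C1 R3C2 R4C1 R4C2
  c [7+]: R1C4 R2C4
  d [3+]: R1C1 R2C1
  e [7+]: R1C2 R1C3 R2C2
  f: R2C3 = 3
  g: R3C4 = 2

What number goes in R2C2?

Cage f is a single given cell, so R2C3 = 3.
Row 2 already has 3, so R2C4 = 4.
Cage g is given, so R3C4 = 2.
Column 4 already has 4, so R1C4 = 3.
Cage a has sum 7, which forces R3C3 = 4.
The 3 cells of cage a must have sum 7, which forces R4C3 = 2.
Cage a has sum 7; hence R4C4 = 1.
Cage e has sum 7, which forces R1C2 = 4.
Column 3 already has 2, leaving R1C3 = 1.
Cage e has sum 7, leaving R2C2 = 2.
4 is placed in column 2; hence R4C2 = 3.
Row 1 already has 1, which forces R1C1 = 2.
2 is placed in row 2, so R2C1 = 1.
Cage b needs sum 11, which forces R3C1 = 3.
Column 2 now contains 3; hence R3C2 = 1.
Row 4 already has 3, leaving R4C1 = 4.
Filled in: 2 4 1 3 / 1 2 3 4 / 3 1 4 2 / 4 3 2 1.

2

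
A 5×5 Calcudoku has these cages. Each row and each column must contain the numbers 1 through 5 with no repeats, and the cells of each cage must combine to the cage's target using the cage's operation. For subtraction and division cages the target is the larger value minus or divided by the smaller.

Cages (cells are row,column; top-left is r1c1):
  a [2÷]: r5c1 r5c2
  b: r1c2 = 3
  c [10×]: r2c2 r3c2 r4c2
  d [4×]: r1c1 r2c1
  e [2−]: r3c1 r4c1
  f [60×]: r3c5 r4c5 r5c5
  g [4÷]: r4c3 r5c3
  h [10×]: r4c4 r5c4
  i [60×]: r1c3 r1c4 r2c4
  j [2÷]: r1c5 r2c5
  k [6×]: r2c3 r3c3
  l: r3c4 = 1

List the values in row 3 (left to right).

5 2 3 1 4

Cage b is a single given cell, leaving r1c2 = 3.
L is a freebie, which forces r3c4 = 1.
The 3 cells of cage i must have product 60; hence r2c4 = 3.
3 is placed in row 2, leaving r2c3 = 2.
The two cells of cage k must have product 6; hence r3c3 = 3.
Cage j's pair has quotient 2, leaving r1c5 = 2.
In row 1, 1 can only go at r1c1, so r1c1 = 1.
Column 1 now contains 1, which forces r2c1 = 4.
Row 2 now contains 4, so r2c5 = 1.
4 is placed in column 1, leaving r5c1 = 2.
Row 5 now contains 2, so r5c4 = 5.
Cage i needs product 60, leaving r1c3 = 5.
5 is placed in column 4, which forces r1c4 = 4.
Row 2 now contains 1, which forces r2c2 = 5.
Column 1 now contains 2, leaving r3c1 = 5.
Cage c has product 10, leaving r3c2 = 2.
5 is placed in row 3; hence r3c5 = 4.
Column 1 now contains 2, which forces r4c1 = 3.
Cage c has product 10, which forces r4c2 = 1.
Row 4 already has 1, which forces r4c3 = 4.
5 is placed in column 4, leaving r4c4 = 2.
Row 4 now contains 3, so r4c5 = 5.
1 is placed in column 2, which forces r5c2 = 4.
Column 3 now contains 4, which forces r5c3 = 1.
4 is placed in column 5, which forces r5c5 = 3.
Filled in: 1 3 5 4 2 / 4 5 2 3 1 / 5 2 3 1 4 / 3 1 4 2 5 / 2 4 1 5 3.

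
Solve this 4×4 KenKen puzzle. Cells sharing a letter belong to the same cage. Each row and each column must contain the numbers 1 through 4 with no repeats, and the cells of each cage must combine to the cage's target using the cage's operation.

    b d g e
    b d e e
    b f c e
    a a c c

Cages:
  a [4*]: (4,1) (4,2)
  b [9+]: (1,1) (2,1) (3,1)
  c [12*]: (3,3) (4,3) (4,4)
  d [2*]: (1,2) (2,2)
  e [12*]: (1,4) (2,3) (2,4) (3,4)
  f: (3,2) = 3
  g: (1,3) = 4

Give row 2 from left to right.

3 2 1 4

Cage g is a single given cell, so (1,3) = 4.
F is a freebie, leaving (3,2) = 3.
The 3 cells of cage c must have product 12, leaving (4,3) = 3.
In row 4, 2 can only go at (4,4), so (4,4) = 2.
Cage e needs product 12, leaving (2,3) = 1.
Cage c has product 12; hence (3,3) = 2.
Cage d's pair has product 2, leaving (1,2) = 1.
Row 1 already has 1, so (1,4) = 3.
Row 2 now contains 1, so (2,2) = 2.
3 is placed in column 4, which forces (2,4) = 4.
2 is placed in row 3, so (3,1) = 4.
4 is placed in column 4; hence (3,4) = 1.
Column 1 now contains 4, which forces (4,1) = 1.
1 is placed in column 2, which forces (4,2) = 4.
3 is placed in row 1, so (1,1) = 2.
Row 2 now contains 2; hence (2,1) = 3.
The full grid is 2 1 4 3 / 3 2 1 4 / 4 3 2 1 / 1 4 3 2.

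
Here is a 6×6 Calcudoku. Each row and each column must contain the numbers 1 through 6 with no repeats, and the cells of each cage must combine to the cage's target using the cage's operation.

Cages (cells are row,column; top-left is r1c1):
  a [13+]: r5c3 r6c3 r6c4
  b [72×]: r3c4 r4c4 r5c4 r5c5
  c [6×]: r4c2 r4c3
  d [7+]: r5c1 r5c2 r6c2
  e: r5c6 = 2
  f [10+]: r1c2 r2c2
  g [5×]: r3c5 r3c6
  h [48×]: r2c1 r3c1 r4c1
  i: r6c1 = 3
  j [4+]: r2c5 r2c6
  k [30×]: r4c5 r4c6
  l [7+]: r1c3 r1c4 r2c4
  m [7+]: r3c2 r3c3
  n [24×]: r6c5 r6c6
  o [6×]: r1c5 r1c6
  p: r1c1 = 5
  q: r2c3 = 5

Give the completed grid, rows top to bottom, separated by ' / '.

5 6 1 4 2 3 / 6 4 5 2 3 1 / 2 3 4 6 1 5 / 4 2 3 1 5 6 / 1 5 6 3 4 2 / 3 1 2 5 6 4

Cage p is a single given cell, so r1c1 = 5.
Q is a freebie, so r2c3 = 5.
E is a freebie, leaving r5c6 = 2.
Cage i is a single given cell; hence r6c1 = 3.
The only place for 5 in row 5 is r5c2.
Cage d has sum 7; hence r5c1 = 1.
Cage d needs sum 7; hence r6c2 = 1.
Row 6 needs a 2, and only r6c3 is open for it.
Cage a needs sum 13, so r5c3 = 6.
Cage a needs sum 13, so r6c4 = 5.
In row 4, 4 can only go at r4c1, so r4c1 = 4.
Column 2 needs a 2, and only r4c2 is open for it.
Cage c's pair has product 6, so r4c3 = 3.
The only place for 3 in row 1 is r1c6.
Cage o's pair has product 6, which forces r1c5 = 2.
Cage j needs two cells with sum 4, leaving r2c5 = 3.
Column 6 already has 3, which forces r2c6 = 1.
Column 6 already has 1, leaving r3c6 = 5.
5 is placed in column 6, leaving r4c6 = 6.
Column 5 already has 3, so r5c5 = 4.
Column 5 now contains 4; hence r6c5 = 6.
6 is placed in column 6; hence r6c6 = 4.
Cage l needs sum 7, leaving r2c4 = 2.
Cage b has product 72; hence r3c4 = 6.
Row 3 already has 5, which forces r3c5 = 1.
Row 4 already has 6, so r4c4 = 1.
Row 4 already has 6, so r4c5 = 5.
Row 5 now contains 4, which forces r5c4 = 3.
Cage l has sum 7, leaving r1c3 = 1.
Column 4 now contains 1; hence r1c4 = 4.
2 is placed in row 2, leaving r2c1 = 6.
6 is placed in row 2, so r2c2 = 4.
Row 3 now contains 6, leaving r3c1 = 2.
Row 3 now contains 6, so r3c2 = 3.
1 is placed in row 3; hence r3c3 = 4.
Row 1 already has 4, so r1c2 = 6.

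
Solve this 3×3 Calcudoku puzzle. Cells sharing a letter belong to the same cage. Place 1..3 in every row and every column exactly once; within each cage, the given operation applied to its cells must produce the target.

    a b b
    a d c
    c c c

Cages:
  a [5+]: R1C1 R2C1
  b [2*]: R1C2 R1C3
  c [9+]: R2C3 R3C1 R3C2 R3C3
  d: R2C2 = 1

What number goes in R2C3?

Cage d is given, leaving R2C2 = 1.
Cage c has sum 9, so R2C3 = 3.
Cage a's pair has sum 5, which forces R1C1 = 3.
1 is placed in column 2; hence R1C2 = 2.
The two cells of cage b must have product 2, leaving R1C3 = 1.
3 is placed in row 2; hence R2C1 = 2.
Column 1 already has 2, leaving R3C1 = 1.
Column 2 already has 2, so R3C2 = 3.
Column 3 already has 1, leaving R3C3 = 2.
Filled in: 3 2 1 / 2 1 3 / 1 3 2.

3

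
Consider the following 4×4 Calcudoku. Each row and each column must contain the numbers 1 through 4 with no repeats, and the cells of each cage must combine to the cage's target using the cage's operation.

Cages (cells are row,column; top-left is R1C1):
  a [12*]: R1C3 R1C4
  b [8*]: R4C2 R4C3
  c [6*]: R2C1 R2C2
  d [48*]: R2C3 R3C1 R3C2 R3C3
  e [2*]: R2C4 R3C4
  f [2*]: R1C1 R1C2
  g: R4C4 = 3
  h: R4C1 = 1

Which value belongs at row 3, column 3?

H is a freebie, leaving R4C1 = 1.
Cage g is given, which forces R4C4 = 3.
1 is placed in column 1, which forces R1C1 = 2.
Cage f needs two cells with product 2; hence R1C2 = 1.
The two cells of cage a must have product 12; hence R1C3 = 3.
Column 4 now contains 3, which forces R1C4 = 4.
Column 1 already has 2, so R2C1 = 3.
Row 2 already has 3, which forces R2C2 = 2.
2 is placed in row 2; hence R2C3 = 4.
2 is placed in row 2; hence R2C4 = 1.
3 is placed in column 1; hence R3C1 = 4.
4 is placed in row 3; hence R3C2 = 3.
4 is placed in column 3; hence R3C3 = 1.
Column 4 now contains 1, so R3C4 = 2.
Column 2 already has 2, leaving R4C2 = 4.
4 is placed in column 3, leaving R4C3 = 2.
Filled in: 2 1 3 4 / 3 2 4 1 / 4 3 1 2 / 1 4 2 3.

1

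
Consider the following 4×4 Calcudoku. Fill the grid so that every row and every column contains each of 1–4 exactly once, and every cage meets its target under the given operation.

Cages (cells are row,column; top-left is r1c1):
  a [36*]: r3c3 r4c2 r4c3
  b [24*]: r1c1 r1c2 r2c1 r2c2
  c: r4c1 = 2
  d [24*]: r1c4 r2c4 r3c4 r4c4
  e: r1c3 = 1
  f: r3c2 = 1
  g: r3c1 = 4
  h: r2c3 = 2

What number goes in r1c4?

4

E is a freebie, leaving r1c3 = 1.
Cage h is given, so r2c3 = 2.
Cage g is given; hence r3c1 = 4.
Cage f is a single given cell, which forces r3c2 = 1.
The 3 cells of cage a must have product 36, so r3c3 = 3.
Row 3 already has 3, which forces r3c4 = 2.
Cage c is a single given cell; hence r4c1 = 2.
Cage a has product 36, leaving r4c2 = 3.
Cage a has product 36; hence r4c3 = 4.
Row 4 already has 4, so r4c4 = 1.
Column 1 now contains 2; hence r1c1 = 3.
The 4 cells of cage b must have product 24, so r1c2 = 2.
3 is placed in row 1; hence r1c4 = 4.
The 4 cells of cage b must have product 24, which forces r2c1 = 1.
3 is placed in column 2, so r2c2 = 4.
Column 4 now contains 4; hence r2c4 = 3.
Filled in: 3 2 1 4 / 1 4 2 3 / 4 1 3 2 / 2 3 4 1.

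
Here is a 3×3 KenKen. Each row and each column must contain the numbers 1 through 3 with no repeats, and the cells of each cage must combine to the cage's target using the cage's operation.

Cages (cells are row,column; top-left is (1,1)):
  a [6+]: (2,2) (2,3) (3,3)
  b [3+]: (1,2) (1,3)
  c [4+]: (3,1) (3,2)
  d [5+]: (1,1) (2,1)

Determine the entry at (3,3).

2

In row 1, 3 can only go at (1,1), so (1,1) = 3.
3 is placed in column 1, which forces (2,1) = 2.
3 is placed in column 1, which forces (3,1) = 1.
Cage c's pair has sum 4, which forces (3,2) = 3.
Row 3 already has 3, leaving (3,3) = 2.
The two cells of cage b must have sum 3, so (1,2) = 2.
2 is placed in column 3, which forces (1,3) = 1.
Column 2 now contains 3, which forces (2,2) = 1.
Cage a needs sum 6, leaving (2,3) = 3.
Filled in: 3 2 1 / 2 1 3 / 1 3 2.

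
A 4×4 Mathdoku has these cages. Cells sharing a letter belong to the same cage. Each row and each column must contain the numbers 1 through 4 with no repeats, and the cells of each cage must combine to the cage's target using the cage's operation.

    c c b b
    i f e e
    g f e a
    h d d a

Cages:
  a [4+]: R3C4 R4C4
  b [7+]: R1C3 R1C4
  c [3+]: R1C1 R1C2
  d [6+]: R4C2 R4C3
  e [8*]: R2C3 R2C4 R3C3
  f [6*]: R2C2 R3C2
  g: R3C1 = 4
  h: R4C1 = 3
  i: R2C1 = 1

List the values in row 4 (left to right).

Cage i is a single given cell, leaving R2C1 = 1.
Cage g is given, which forces R3C1 = 4.
H is a freebie; hence R4C1 = 3.
Row 4 now contains 3, so R4C4 = 1.
1 is placed in column 1, which forces R1C1 = 2.
The two cells of cage c must have sum 3, leaving R1C2 = 1.
Cage e has product 8, so R3C3 = 1.
Column 4 now contains 1, leaving R3C4 = 3.
The two cells of cage b must have sum 7, leaving R1C3 = 3.
Column 4 now contains 3, which forces R1C4 = 4.
Cage f needs two cells with product 6, which forces R2C2 = 3.
4 is placed in column 4; hence R2C4 = 2.
Row 3 now contains 3, so R3C2 = 2.
2 is placed in column 2, leaving R4C2 = 4.
Row 4 now contains 4, leaving R4C3 = 2.
Row 2 already has 2, leaving R2C3 = 4.
The full grid is 2 1 3 4 / 1 3 4 2 / 4 2 1 3 / 3 4 2 1.

3 4 2 1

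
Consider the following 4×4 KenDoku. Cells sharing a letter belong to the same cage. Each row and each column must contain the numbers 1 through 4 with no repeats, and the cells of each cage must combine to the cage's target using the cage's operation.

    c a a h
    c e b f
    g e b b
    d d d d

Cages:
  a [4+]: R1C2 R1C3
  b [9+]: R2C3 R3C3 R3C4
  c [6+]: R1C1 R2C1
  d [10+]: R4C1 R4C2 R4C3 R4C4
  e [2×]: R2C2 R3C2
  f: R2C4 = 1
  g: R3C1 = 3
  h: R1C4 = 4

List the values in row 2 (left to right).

4 2 3 1

H is a freebie; hence R1C4 = 4.
Cage f is given, so R2C4 = 1.
G is a freebie; hence R3C1 = 3.
Row 3 already has 3, which forces R3C4 = 2.
2 is placed in column 4, which forces R4C4 = 3.
Row 1 now contains 4, leaving R1C1 = 2.
The two cells of cage c must have sum 6, so R2C1 = 4.
Row 2 now contains 1, so R2C2 = 2.
Cage b needs sum 9; hence R2C3 = 3.
2 is placed in row 3, which forces R3C2 = 1.
Cage b needs sum 9, leaving R3C3 = 4.
Column 1 already has 4, leaving R4C1 = 1.
Column 2 now contains 1, leaving R4C2 = 4.
Row 4 already has 1, so R4C3 = 2.
Column 2 now contains 1, which forces R1C2 = 3.
Column 3 now contains 3; hence R1C3 = 1.
Filled in: 2 3 1 4 / 4 2 3 1 / 3 1 4 2 / 1 4 2 3.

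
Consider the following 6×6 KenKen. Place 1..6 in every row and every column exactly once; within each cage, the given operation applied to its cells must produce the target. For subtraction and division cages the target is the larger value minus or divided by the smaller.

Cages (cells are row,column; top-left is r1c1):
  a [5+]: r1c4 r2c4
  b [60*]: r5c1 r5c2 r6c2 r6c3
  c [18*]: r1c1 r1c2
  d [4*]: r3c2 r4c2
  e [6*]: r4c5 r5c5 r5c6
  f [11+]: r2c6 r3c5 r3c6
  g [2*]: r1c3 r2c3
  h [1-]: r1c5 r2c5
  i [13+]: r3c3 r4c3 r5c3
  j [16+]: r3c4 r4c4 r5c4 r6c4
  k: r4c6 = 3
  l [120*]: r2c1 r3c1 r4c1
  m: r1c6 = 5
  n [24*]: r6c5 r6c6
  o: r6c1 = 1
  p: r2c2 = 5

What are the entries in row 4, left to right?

M is a freebie, leaving r1c6 = 5.
P is a freebie, which forces r2c2 = 5.
K is a freebie, which forces r4c6 = 3.
Cage o is given, so r6c1 = 1.
The only place for 2 in column 1 is r5c1.
Row 5 already has 2, so r5c6 = 1.
The 4 cells of cage b must have product 60, which forces r6c3 = 5.
Row 5 now contains 1; hence r5c2 = 3.
Row 5 now contains 3, leaving r5c5 = 6.
Cage b has product 60, leaving r6c2 = 2.
6 is placed in column 5, so r6c5 = 4.
Row 6 already has 4; hence r6c6 = 6.
The two cells of cage c must have product 18, so r1c1 = 3.
3 is placed in column 2, leaving r1c2 = 6.
Cage i needs sum 13, so r3c3 = 3.
Cage f needs sum 11, which forces r3c5 = 5.
The 3 cells of cage i must have sum 13, so r4c3 = 6.
Row 4 now contains 6, leaving r4c4 = 2.
Cage e needs product 6, which forces r4c5 = 1.
Row 5 already has 6, so r5c3 = 4.
Cage j needs sum 16, leaving r5c4 = 5.
Row 6 already has 6, which forces r6c4 = 3.
1 is placed in column 5, leaving r1c5 = 2.
The two cells of cage h must have difference 1, leaving r2c5 = 3.
Cage d needs two cells with product 4; hence r3c2 = 1.
2 is placed in column 4, which forces r3c4 = 6.
The 3 cells of cage l must have product 120, so r4c1 = 5.
1 is placed in row 4, leaving r4c2 = 4.
Row 1 already has 2, which forces r1c3 = 1.
1 is placed in row 1, leaving r1c4 = 4.
Cage l has product 120, leaving r2c1 = 6.
The two cells of cage g must have product 2; hence r2c3 = 2.
Column 4 now contains 4, which forces r2c4 = 1.
Row 2 already has 2, leaving r2c6 = 4.
Row 3 already has 6, leaving r3c1 = 4.
Column 6 already has 4, leaving r3c6 = 2.
Completed grid: 3 6 1 4 2 5 / 6 5 2 1 3 4 / 4 1 3 6 5 2 / 5 4 6 2 1 3 / 2 3 4 5 6 1 / 1 2 5 3 4 6.

5 4 6 2 1 3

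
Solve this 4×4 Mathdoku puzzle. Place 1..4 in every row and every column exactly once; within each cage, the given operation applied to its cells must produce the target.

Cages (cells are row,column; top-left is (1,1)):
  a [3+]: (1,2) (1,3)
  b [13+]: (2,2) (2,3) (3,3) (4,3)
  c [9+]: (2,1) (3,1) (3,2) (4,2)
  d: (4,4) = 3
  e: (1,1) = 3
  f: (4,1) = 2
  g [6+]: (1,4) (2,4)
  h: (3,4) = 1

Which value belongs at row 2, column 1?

1

Cage e is a single given cell; hence (1,1) = 3.
The 4 cells of cage b must have sum 13, which forces (2,2) = 4.
4 is placed in row 2; hence (2,4) = 2.
Cage h is given, leaving (3,4) = 1.
Cage f is given, which forces (4,1) = 2.
D is a freebie; hence (4,4) = 3.
Column 4 now contains 2, so (1,4) = 4.
Row 2 already has 2, so (2,1) = 1.
Row 2 already has 2, which forces (2,3) = 3.
Column 1 now contains 2, which forces (3,1) = 4.
Cage c has sum 9, which forces (3,2) = 3.
The 4 cells of cage b must have sum 13; hence (3,3) = 2.
Row 4 now contains 3, so (4,2) = 1.
Row 4 now contains 3; hence (4,3) = 4.
Column 2 already has 1, so (1,2) = 2.
Column 3 already has 2, which forces (1,3) = 1.
Filled in: 3 2 1 4 / 1 4 3 2 / 4 3 2 1 / 2 1 4 3.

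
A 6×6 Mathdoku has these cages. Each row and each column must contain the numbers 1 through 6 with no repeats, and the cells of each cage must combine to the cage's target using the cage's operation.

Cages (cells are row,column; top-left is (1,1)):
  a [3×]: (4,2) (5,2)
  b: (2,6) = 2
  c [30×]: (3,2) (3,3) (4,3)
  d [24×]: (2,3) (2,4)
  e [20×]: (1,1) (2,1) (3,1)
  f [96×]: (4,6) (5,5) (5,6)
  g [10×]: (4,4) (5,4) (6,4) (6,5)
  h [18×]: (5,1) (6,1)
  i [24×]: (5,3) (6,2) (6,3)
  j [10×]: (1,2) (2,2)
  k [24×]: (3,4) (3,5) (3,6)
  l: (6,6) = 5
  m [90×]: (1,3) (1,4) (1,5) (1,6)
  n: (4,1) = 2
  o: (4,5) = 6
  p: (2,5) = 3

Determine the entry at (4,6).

P is a freebie; hence (2,5) = 3.
B is a freebie, which forces (2,6) = 2.
Cage n is a single given cell, leaving (4,1) = 2.
Cage o is given, so (4,5) = 6.
Cage f needs product 96, leaving (4,6) = 4.
Cage f has product 96, leaving (5,5) = 4.
The 3 cells of cage f must have product 96, leaving (5,6) = 6.
The 4 cells of cage g must have product 10; hence (6,5) = 1.
Cage l is a single given cell; hence (6,6) = 5.
Cage j needs two cells with product 10, which forces (1,2) = 2.
Column 5 already has 1, leaving (1,5) = 5.
2 is placed in row 2, leaving (2,2) = 5.
Cage k needs product 24; hence (3,4) = 4.
Column 5 already has 1, so (3,5) = 2.
Cage k needs product 24, leaving (3,6) = 3.
Row 5 already has 6; hence (5,1) = 3.
Row 5 already has 3, which forces (5,2) = 1.
1 is placed in row 5, which forces (5,3) = 2.
1 is placed in row 5, which forces (5,4) = 5.
Cage h's pair has product 18, which forces (6,1) = 6.
Row 6 already has 5, leaving (6,4) = 2.
Column 6 now contains 3, leaving (1,6) = 1.
Cage d's pair has product 24, so (2,3) = 4.
Column 4 now contains 4, so (2,4) = 6.
Cage e has product 20; hence (3,1) = 5.
Column 2 already has 1, leaving (3,2) = 6.
Row 3 already has 5, which forces (3,3) = 1.
Column 2 already has 1, leaving (4,2) = 3.
1 is placed in column 3, so (4,3) = 5.
5 is placed in column 4; hence (4,4) = 1.
Column 2 already has 3, which forces (6,2) = 4.
Column 3 now contains 4, so (6,3) = 3.
Row 1 now contains 1, which forces (1,1) = 4.
Column 3 now contains 3; hence (1,3) = 6.
Column 4 already has 6, leaving (1,4) = 3.
Row 2 already has 4, so (2,1) = 1.
The full grid is 4 2 6 3 5 1 / 1 5 4 6 3 2 / 5 6 1 4 2 3 / 2 3 5 1 6 4 / 3 1 2 5 4 6 / 6 4 3 2 1 5.

4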